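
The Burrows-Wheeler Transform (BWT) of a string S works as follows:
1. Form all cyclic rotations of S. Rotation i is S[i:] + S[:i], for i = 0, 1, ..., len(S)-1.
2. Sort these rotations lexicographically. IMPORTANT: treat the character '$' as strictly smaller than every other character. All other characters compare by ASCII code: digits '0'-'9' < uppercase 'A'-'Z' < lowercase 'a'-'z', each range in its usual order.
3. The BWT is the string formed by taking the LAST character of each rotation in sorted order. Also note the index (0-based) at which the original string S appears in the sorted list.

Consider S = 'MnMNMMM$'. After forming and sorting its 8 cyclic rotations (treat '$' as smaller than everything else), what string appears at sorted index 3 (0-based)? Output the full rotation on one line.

All 8 rotations (rotation i = S[i:]+S[:i]):
  rot[0] = MnMNMMM$
  rot[1] = nMNMMM$M
  rot[2] = MNMMM$Mn
  rot[3] = NMMM$MnM
  rot[4] = MMM$MnMN
  rot[5] = MM$MnMNM
  rot[6] = M$MnMNMM
  rot[7] = $MnMNMMM
Sorted (with $ < everything):
  sorted[0] = $MnMNMMM
  sorted[1] = M$MnMNMM
  sorted[2] = MM$MnMNM
  sorted[3] = MMM$MnMN
  sorted[4] = MNMMM$Mn
  sorted[5] = MnMNMMM$
  sorted[6] = NMMM$MnM
  sorted[7] = nMNMMM$M
sorted[3] = MMM$MnMN

Answer: MMM$MnMN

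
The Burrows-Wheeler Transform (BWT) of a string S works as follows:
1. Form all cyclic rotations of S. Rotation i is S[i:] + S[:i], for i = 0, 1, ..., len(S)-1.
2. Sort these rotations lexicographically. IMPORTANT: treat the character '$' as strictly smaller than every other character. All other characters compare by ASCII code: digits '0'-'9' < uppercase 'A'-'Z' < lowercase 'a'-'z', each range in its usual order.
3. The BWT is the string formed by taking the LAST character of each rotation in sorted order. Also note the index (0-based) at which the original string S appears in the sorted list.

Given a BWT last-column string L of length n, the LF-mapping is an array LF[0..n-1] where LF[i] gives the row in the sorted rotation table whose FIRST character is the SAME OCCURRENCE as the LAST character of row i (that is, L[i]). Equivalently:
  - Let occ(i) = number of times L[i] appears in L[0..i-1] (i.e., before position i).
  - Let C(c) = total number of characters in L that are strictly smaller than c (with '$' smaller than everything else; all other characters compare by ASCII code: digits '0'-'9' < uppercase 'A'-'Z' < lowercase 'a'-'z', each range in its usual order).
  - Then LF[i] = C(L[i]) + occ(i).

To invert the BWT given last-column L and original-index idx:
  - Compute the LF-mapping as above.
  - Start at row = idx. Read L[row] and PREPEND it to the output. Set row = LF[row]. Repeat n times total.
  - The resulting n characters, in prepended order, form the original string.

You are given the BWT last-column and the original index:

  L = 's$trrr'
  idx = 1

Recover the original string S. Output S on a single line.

LF mapping: 4 0 5 1 2 3
Walk LF starting at row 1, prepending L[row]:
  step 1: row=1, L[1]='$', prepend. Next row=LF[1]=0
  step 2: row=0, L[0]='s', prepend. Next row=LF[0]=4
  step 3: row=4, L[4]='r', prepend. Next row=LF[4]=2
  step 4: row=2, L[2]='t', prepend. Next row=LF[2]=5
  step 5: row=5, L[5]='r', prepend. Next row=LF[5]=3
  step 6: row=3, L[3]='r', prepend. Next row=LF[3]=1
Reversed output: rrtrs$

Answer: rrtrs$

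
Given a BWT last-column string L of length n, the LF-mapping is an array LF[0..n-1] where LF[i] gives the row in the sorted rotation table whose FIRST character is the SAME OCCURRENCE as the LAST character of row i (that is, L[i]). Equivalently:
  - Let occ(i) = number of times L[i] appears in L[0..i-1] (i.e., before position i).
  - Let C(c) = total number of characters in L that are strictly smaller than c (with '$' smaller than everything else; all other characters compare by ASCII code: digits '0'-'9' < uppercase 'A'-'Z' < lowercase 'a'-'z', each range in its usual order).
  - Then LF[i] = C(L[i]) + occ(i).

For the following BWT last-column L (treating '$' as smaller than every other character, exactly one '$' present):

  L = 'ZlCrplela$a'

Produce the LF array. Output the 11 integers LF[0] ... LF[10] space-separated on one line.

Answer: 2 6 1 10 9 7 5 8 3 0 4

Derivation:
Char counts: '$':1, 'C':1, 'Z':1, 'a':2, 'e':1, 'l':3, 'p':1, 'r':1
C (first-col start): C('$')=0, C('C')=1, C('Z')=2, C('a')=3, C('e')=5, C('l')=6, C('p')=9, C('r')=10
L[0]='Z': occ=0, LF[0]=C('Z')+0=2+0=2
L[1]='l': occ=0, LF[1]=C('l')+0=6+0=6
L[2]='C': occ=0, LF[2]=C('C')+0=1+0=1
L[3]='r': occ=0, LF[3]=C('r')+0=10+0=10
L[4]='p': occ=0, LF[4]=C('p')+0=9+0=9
L[5]='l': occ=1, LF[5]=C('l')+1=6+1=7
L[6]='e': occ=0, LF[6]=C('e')+0=5+0=5
L[7]='l': occ=2, LF[7]=C('l')+2=6+2=8
L[8]='a': occ=0, LF[8]=C('a')+0=3+0=3
L[9]='$': occ=0, LF[9]=C('$')+0=0+0=0
L[10]='a': occ=1, LF[10]=C('a')+1=3+1=4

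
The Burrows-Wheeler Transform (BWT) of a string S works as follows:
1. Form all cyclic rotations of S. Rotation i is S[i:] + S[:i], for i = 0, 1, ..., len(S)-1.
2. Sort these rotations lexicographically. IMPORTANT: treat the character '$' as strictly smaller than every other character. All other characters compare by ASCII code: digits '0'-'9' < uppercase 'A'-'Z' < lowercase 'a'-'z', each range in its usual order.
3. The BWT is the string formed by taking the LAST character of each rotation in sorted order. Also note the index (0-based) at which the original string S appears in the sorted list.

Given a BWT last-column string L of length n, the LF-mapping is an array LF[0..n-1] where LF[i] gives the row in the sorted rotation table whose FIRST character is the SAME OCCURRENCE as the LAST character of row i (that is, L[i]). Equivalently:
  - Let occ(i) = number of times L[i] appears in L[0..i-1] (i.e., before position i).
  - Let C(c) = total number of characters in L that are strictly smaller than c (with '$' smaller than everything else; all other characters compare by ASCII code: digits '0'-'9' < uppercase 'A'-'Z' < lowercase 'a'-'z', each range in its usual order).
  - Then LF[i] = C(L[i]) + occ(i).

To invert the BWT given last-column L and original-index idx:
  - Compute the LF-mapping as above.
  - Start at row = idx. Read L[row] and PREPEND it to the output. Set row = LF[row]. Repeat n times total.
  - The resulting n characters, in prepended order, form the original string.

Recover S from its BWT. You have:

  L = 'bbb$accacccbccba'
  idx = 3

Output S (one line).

LF mapping: 4 5 6 0 1 9 10 2 11 12 13 7 14 15 8 3
Walk LF starting at row 3, prepending L[row]:
  step 1: row=3, L[3]='$', prepend. Next row=LF[3]=0
  step 2: row=0, L[0]='b', prepend. Next row=LF[0]=4
  step 3: row=4, L[4]='a', prepend. Next row=LF[4]=1
  step 4: row=1, L[1]='b', prepend. Next row=LF[1]=5
  step 5: row=5, L[5]='c', prepend. Next row=LF[5]=9
  step 6: row=9, L[9]='c', prepend. Next row=LF[9]=12
  step 7: row=12, L[12]='c', prepend. Next row=LF[12]=14
  step 8: row=14, L[14]='b', prepend. Next row=LF[14]=8
  step 9: row=8, L[8]='c', prepend. Next row=LF[8]=11
  step 10: row=11, L[11]='b', prepend. Next row=LF[11]=7
  step 11: row=7, L[7]='a', prepend. Next row=LF[7]=2
  step 12: row=2, L[2]='b', prepend. Next row=LF[2]=6
  step 13: row=6, L[6]='c', prepend. Next row=LF[6]=10
  step 14: row=10, L[10]='c', prepend. Next row=LF[10]=13
  step 15: row=13, L[13]='c', prepend. Next row=LF[13]=15
  step 16: row=15, L[15]='a', prepend. Next row=LF[15]=3
Reversed output: acccbabcbcccbab$

Answer: acccbabcbcccbab$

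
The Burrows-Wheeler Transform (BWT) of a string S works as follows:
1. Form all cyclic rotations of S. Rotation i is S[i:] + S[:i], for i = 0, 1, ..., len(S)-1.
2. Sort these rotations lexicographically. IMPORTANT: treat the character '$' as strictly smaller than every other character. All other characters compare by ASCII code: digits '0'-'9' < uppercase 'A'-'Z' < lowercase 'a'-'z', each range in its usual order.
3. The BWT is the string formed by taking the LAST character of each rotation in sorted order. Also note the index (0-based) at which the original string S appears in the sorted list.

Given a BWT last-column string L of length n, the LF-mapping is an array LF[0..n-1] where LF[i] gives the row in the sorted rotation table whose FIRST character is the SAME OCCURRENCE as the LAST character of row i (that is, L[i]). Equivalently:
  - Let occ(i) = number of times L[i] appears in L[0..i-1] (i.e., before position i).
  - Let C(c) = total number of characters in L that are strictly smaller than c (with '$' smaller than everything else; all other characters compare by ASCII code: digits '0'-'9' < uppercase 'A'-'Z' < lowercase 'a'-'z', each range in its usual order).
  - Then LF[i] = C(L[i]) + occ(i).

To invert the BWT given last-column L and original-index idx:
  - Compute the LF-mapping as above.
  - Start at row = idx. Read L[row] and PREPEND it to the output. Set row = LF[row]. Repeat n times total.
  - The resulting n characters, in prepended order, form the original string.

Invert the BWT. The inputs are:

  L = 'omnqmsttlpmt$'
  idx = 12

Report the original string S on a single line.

Answer: ttpsnmlqmmto$

Derivation:
LF mapping: 6 2 5 8 3 9 10 11 1 7 4 12 0
Walk LF starting at row 12, prepending L[row]:
  step 1: row=12, L[12]='$', prepend. Next row=LF[12]=0
  step 2: row=0, L[0]='o', prepend. Next row=LF[0]=6
  step 3: row=6, L[6]='t', prepend. Next row=LF[6]=10
  step 4: row=10, L[10]='m', prepend. Next row=LF[10]=4
  step 5: row=4, L[4]='m', prepend. Next row=LF[4]=3
  step 6: row=3, L[3]='q', prepend. Next row=LF[3]=8
  step 7: row=8, L[8]='l', prepend. Next row=LF[8]=1
  step 8: row=1, L[1]='m', prepend. Next row=LF[1]=2
  step 9: row=2, L[2]='n', prepend. Next row=LF[2]=5
  step 10: row=5, L[5]='s', prepend. Next row=LF[5]=9
  step 11: row=9, L[9]='p', prepend. Next row=LF[9]=7
  step 12: row=7, L[7]='t', prepend. Next row=LF[7]=11
  step 13: row=11, L[11]='t', prepend. Next row=LF[11]=12
Reversed output: ttpsnmlqmmto$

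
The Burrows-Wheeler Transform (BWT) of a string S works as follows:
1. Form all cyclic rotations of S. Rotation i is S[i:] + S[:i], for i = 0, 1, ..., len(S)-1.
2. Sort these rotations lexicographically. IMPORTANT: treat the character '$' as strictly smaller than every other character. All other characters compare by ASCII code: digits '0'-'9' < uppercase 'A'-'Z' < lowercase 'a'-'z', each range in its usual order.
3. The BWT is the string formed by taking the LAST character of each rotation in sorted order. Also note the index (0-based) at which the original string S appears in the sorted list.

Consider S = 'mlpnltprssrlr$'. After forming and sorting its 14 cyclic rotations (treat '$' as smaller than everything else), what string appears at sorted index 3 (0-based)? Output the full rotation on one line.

All 14 rotations (rotation i = S[i:]+S[:i]):
  rot[0] = mlpnltprssrlr$
  rot[1] = lpnltprssrlr$m
  rot[2] = pnltprssrlr$ml
  rot[3] = nltprssrlr$mlp
  rot[4] = ltprssrlr$mlpn
  rot[5] = tprssrlr$mlpnl
  rot[6] = prssrlr$mlpnlt
  rot[7] = rssrlr$mlpnltp
  rot[8] = ssrlr$mlpnltpr
  rot[9] = srlr$mlpnltprs
  rot[10] = rlr$mlpnltprss
  rot[11] = lr$mlpnltprssr
  rot[12] = r$mlpnltprssrl
  rot[13] = $mlpnltprssrlr
Sorted (with $ < everything):
  sorted[0] = $mlpnltprssrlr
  sorted[1] = lpnltprssrlr$m
  sorted[2] = lr$mlpnltprssr
  sorted[3] = ltprssrlr$mlpn
  sorted[4] = mlpnltprssrlr$
  sorted[5] = nltprssrlr$mlp
  sorted[6] = pnltprssrlr$ml
  sorted[7] = prssrlr$mlpnlt
  sorted[8] = r$mlpnltprssrl
  sorted[9] = rlr$mlpnltprss
  sorted[10] = rssrlr$mlpnltp
  sorted[11] = srlr$mlpnltprs
  sorted[12] = ssrlr$mlpnltpr
  sorted[13] = tprssrlr$mlpnl
sorted[3] = ltprssrlr$mlpn

Answer: ltprssrlr$mlpn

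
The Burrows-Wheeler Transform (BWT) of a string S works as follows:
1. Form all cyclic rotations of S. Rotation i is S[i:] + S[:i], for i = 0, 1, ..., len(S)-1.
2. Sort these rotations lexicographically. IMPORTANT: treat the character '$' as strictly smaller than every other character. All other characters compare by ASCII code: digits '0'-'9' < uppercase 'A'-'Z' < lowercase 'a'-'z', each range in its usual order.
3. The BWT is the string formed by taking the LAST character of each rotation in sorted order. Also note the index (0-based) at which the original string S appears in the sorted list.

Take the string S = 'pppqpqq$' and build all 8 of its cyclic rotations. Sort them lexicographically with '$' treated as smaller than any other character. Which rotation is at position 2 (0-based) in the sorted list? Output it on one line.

All 8 rotations (rotation i = S[i:]+S[:i]):
  rot[0] = pppqpqq$
  rot[1] = ppqpqq$p
  rot[2] = pqpqq$pp
  rot[3] = qpqq$ppp
  rot[4] = pqq$pppq
  rot[5] = qq$pppqp
  rot[6] = q$pppqpq
  rot[7] = $pppqpqq
Sorted (with $ < everything):
  sorted[0] = $pppqpqq
  sorted[1] = pppqpqq$
  sorted[2] = ppqpqq$p
  sorted[3] = pqpqq$pp
  sorted[4] = pqq$pppq
  sorted[5] = q$pppqpq
  sorted[6] = qpqq$ppp
  sorted[7] = qq$pppqp
sorted[2] = ppqpqq$p

Answer: ppqpqq$p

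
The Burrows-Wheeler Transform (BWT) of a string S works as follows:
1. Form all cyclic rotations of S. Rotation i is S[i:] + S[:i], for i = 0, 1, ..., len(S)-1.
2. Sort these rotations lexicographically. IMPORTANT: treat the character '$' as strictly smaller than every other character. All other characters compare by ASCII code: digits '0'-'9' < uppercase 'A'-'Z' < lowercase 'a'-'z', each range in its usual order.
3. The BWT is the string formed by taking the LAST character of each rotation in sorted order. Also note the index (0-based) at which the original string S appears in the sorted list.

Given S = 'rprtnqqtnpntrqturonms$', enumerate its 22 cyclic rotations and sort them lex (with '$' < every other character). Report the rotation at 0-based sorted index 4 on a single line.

All 22 rotations (rotation i = S[i:]+S[:i]):
  rot[0] = rprtnqqtnpntrqturonms$
  rot[1] = prtnqqtnpntrqturonms$r
  rot[2] = rtnqqtnpntrqturonms$rp
  rot[3] = tnqqtnpntrqturonms$rpr
  rot[4] = nqqtnpntrqturonms$rprt
  rot[5] = qqtnpntrqturonms$rprtn
  rot[6] = qtnpntrqturonms$rprtnq
  rot[7] = tnpntrqturonms$rprtnqq
  rot[8] = npntrqturonms$rprtnqqt
  rot[9] = pntrqturonms$rprtnqqtn
  rot[10] = ntrqturonms$rprtnqqtnp
  rot[11] = trqturonms$rprtnqqtnpn
  rot[12] = rqturonms$rprtnqqtnpnt
  rot[13] = qturonms$rprtnqqtnpntr
  rot[14] = turonms$rprtnqqtnpntrq
  rot[15] = uronms$rprtnqqtnpntrqt
  rot[16] = ronms$rprtnqqtnpntrqtu
  rot[17] = onms$rprtnqqtnpntrqtur
  rot[18] = nms$rprtnqqtnpntrqturo
  rot[19] = ms$rprtnqqtnpntrqturon
  rot[20] = s$rprtnqqtnpntrqturonm
  rot[21] = $rprtnqqtnpntrqturonms
Sorted (with $ < everything):
  sorted[0] = $rprtnqqtnpntrqturonms
  sorted[1] = ms$rprtnqqtnpntrqturon
  sorted[2] = nms$rprtnqqtnpntrqturo
  sorted[3] = npntrqturonms$rprtnqqt
  sorted[4] = nqqtnpntrqturonms$rprt
  sorted[5] = ntrqturonms$rprtnqqtnp
  sorted[6] = onms$rprtnqqtnpntrqtur
  sorted[7] = pntrqturonms$rprtnqqtn
  sorted[8] = prtnqqtnpntrqturonms$r
  sorted[9] = qqtnpntrqturonms$rprtn
  sorted[10] = qtnpntrqturonms$rprtnq
  sorted[11] = qturonms$rprtnqqtnpntr
  sorted[12] = ronms$rprtnqqtnpntrqtu
  sorted[13] = rprtnqqtnpntrqturonms$
  sorted[14] = rqturonms$rprtnqqtnpnt
  sorted[15] = rtnqqtnpntrqturonms$rp
  sorted[16] = s$rprtnqqtnpntrqturonm
  sorted[17] = tnpntrqturonms$rprtnqq
  sorted[18] = tnqqtnpntrqturonms$rpr
  sorted[19] = trqturonms$rprtnqqtnpn
  sorted[20] = turonms$rprtnqqtnpntrq
  sorted[21] = uronms$rprtnqqtnpntrqt
sorted[4] = nqqtnpntrqturonms$rprt

Answer: nqqtnpntrqturonms$rprt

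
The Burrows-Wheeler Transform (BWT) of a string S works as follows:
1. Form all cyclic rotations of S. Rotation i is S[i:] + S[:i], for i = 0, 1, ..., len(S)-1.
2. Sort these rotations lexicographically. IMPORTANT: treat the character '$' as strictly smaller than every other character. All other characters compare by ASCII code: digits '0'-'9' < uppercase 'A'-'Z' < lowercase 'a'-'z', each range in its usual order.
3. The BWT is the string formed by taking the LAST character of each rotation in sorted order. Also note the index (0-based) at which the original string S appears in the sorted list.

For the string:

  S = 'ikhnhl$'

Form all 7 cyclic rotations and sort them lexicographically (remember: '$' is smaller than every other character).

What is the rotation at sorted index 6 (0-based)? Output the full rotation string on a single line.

Answer: nhl$ikh

Derivation:
All 7 rotations (rotation i = S[i:]+S[:i]):
  rot[0] = ikhnhl$
  rot[1] = khnhl$i
  rot[2] = hnhl$ik
  rot[3] = nhl$ikh
  rot[4] = hl$ikhn
  rot[5] = l$ikhnh
  rot[6] = $ikhnhl
Sorted (with $ < everything):
  sorted[0] = $ikhnhl
  sorted[1] = hl$ikhn
  sorted[2] = hnhl$ik
  sorted[3] = ikhnhl$
  sorted[4] = khnhl$i
  sorted[5] = l$ikhnh
  sorted[6] = nhl$ikh
sorted[6] = nhl$ikh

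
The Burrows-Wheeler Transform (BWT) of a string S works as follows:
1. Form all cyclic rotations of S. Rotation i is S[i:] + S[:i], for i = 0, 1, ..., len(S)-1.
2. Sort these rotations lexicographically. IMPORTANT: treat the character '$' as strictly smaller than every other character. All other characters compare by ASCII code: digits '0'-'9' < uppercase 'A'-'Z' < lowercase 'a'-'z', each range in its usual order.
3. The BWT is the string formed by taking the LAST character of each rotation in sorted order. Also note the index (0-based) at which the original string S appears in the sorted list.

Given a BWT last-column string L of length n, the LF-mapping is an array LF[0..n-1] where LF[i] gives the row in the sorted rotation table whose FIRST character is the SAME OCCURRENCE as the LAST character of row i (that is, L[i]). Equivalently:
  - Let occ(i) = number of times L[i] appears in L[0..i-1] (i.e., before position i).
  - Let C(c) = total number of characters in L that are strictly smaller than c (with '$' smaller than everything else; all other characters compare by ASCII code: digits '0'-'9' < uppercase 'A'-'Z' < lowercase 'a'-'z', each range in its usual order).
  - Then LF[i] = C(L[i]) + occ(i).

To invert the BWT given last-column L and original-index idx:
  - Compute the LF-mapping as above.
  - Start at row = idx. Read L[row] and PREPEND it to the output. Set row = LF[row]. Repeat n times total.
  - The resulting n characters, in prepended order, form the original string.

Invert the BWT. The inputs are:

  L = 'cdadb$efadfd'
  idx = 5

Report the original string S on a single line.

LF mapping: 4 5 1 6 3 0 9 10 2 7 11 8
Walk LF starting at row 5, prepending L[row]:
  step 1: row=5, L[5]='$', prepend. Next row=LF[5]=0
  step 2: row=0, L[0]='c', prepend. Next row=LF[0]=4
  step 3: row=4, L[4]='b', prepend. Next row=LF[4]=3
  step 4: row=3, L[3]='d', prepend. Next row=LF[3]=6
  step 5: row=6, L[6]='e', prepend. Next row=LF[6]=9
  step 6: row=9, L[9]='d', prepend. Next row=LF[9]=7
  step 7: row=7, L[7]='f', prepend. Next row=LF[7]=10
  step 8: row=10, L[10]='f', prepend. Next row=LF[10]=11
  step 9: row=11, L[11]='d', prepend. Next row=LF[11]=8
  step 10: row=8, L[8]='a', prepend. Next row=LF[8]=2
  step 11: row=2, L[2]='a', prepend. Next row=LF[2]=1
  step 12: row=1, L[1]='d', prepend. Next row=LF[1]=5
Reversed output: daadffdedbc$

Answer: daadffdedbc$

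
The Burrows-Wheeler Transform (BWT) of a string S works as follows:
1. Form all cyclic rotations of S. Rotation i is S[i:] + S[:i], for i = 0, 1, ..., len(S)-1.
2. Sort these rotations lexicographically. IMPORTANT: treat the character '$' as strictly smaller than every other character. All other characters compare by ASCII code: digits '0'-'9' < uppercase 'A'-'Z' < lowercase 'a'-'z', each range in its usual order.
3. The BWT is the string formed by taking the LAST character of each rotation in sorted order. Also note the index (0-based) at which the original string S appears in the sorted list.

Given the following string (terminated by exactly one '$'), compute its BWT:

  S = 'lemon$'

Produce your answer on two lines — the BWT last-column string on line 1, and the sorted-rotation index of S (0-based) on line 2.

Answer: nl$eom
2

Derivation:
All 6 rotations (rotation i = S[i:]+S[:i]):
  rot[0] = lemon$
  rot[1] = emon$l
  rot[2] = mon$le
  rot[3] = on$lem
  rot[4] = n$lemo
  rot[5] = $lemon
Sorted (with $ < everything):
  sorted[0] = $lemon  (last char: 'n')
  sorted[1] = emon$l  (last char: 'l')
  sorted[2] = lemon$  (last char: '$')
  sorted[3] = mon$le  (last char: 'e')
  sorted[4] = n$lemo  (last char: 'o')
  sorted[5] = on$lem  (last char: 'm')
Last column: nl$eom
Original string S is at sorted index 2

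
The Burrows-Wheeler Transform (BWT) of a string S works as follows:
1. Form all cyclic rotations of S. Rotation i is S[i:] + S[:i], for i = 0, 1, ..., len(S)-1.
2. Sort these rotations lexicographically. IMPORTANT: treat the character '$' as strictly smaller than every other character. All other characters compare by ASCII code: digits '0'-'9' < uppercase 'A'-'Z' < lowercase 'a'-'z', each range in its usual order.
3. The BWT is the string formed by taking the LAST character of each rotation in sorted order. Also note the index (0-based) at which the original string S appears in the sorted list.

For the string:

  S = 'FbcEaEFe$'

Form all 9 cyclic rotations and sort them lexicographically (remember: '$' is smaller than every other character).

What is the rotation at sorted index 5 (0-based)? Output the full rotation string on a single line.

All 9 rotations (rotation i = S[i:]+S[:i]):
  rot[0] = FbcEaEFe$
  rot[1] = bcEaEFe$F
  rot[2] = cEaEFe$Fb
  rot[3] = EaEFe$Fbc
  rot[4] = aEFe$FbcE
  rot[5] = EFe$FbcEa
  rot[6] = Fe$FbcEaE
  rot[7] = e$FbcEaEF
  rot[8] = $FbcEaEFe
Sorted (with $ < everything):
  sorted[0] = $FbcEaEFe
  sorted[1] = EFe$FbcEa
  sorted[2] = EaEFe$Fbc
  sorted[3] = FbcEaEFe$
  sorted[4] = Fe$FbcEaE
  sorted[5] = aEFe$FbcE
  sorted[6] = bcEaEFe$F
  sorted[7] = cEaEFe$Fb
  sorted[8] = e$FbcEaEF
sorted[5] = aEFe$FbcE

Answer: aEFe$FbcE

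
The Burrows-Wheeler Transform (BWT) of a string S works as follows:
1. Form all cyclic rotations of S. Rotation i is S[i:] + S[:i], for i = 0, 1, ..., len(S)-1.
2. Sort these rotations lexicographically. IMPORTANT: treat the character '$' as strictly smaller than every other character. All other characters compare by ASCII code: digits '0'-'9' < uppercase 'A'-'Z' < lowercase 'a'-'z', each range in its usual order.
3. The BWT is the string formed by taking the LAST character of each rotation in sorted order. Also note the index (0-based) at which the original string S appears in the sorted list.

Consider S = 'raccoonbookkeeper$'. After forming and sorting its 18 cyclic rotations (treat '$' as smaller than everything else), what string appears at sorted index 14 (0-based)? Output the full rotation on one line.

Answer: oonbookkeeper$racc

Derivation:
All 18 rotations (rotation i = S[i:]+S[:i]):
  rot[0] = raccoonbookkeeper$
  rot[1] = accoonbookkeeper$r
  rot[2] = ccoonbookkeeper$ra
  rot[3] = coonbookkeeper$rac
  rot[4] = oonbookkeeper$racc
  rot[5] = onbookkeeper$racco
  rot[6] = nbookkeeper$raccoo
  rot[7] = bookkeeper$raccoon
  rot[8] = ookkeeper$raccoonb
  rot[9] = okkeeper$raccoonbo
  rot[10] = kkeeper$raccoonboo
  rot[11] = keeper$raccoonbook
  rot[12] = eeper$raccoonbookk
  rot[13] = eper$raccoonbookke
  rot[14] = per$raccoonbookkee
  rot[15] = er$raccoonbookkeep
  rot[16] = r$raccoonbookkeepe
  rot[17] = $raccoonbookkeeper
Sorted (with $ < everything):
  sorted[0] = $raccoonbookkeeper
  sorted[1] = accoonbookkeeper$r
  sorted[2] = bookkeeper$raccoon
  sorted[3] = ccoonbookkeeper$ra
  sorted[4] = coonbookkeeper$rac
  sorted[5] = eeper$raccoonbookk
  sorted[6] = eper$raccoonbookke
  sorted[7] = er$raccoonbookkeep
  sorted[8] = keeper$raccoonbook
  sorted[9] = kkeeper$raccoonboo
  sorted[10] = nbookkeeper$raccoo
  sorted[11] = okkeeper$raccoonbo
  sorted[12] = onbookkeeper$racco
  sorted[13] = ookkeeper$raccoonb
  sorted[14] = oonbookkeeper$racc
  sorted[15] = per$raccoonbookkee
  sorted[16] = r$raccoonbookkeepe
  sorted[17] = raccoonbookkeeper$
sorted[14] = oonbookkeeper$racc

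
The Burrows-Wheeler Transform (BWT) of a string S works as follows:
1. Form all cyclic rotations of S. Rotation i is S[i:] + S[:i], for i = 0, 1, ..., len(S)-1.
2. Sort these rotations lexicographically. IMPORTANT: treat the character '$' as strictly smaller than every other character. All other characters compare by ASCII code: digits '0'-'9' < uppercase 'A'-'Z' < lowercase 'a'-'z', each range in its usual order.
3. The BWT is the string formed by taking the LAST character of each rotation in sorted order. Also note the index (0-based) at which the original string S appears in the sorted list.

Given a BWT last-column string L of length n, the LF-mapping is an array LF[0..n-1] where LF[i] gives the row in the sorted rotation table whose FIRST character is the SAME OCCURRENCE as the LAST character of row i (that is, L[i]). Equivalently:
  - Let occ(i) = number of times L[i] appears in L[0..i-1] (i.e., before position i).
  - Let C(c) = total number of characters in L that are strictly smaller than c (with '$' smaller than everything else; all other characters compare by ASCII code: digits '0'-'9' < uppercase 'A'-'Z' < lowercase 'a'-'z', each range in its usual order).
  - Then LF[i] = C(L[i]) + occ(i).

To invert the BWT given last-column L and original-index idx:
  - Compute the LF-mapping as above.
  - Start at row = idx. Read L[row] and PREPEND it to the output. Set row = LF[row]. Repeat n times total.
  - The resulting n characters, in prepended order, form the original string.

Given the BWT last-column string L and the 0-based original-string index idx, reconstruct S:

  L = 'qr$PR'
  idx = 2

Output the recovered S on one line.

LF mapping: 3 4 0 1 2
Walk LF starting at row 2, prepending L[row]:
  step 1: row=2, L[2]='$', prepend. Next row=LF[2]=0
  step 2: row=0, L[0]='q', prepend. Next row=LF[0]=3
  step 3: row=3, L[3]='P', prepend. Next row=LF[3]=1
  step 4: row=1, L[1]='r', prepend. Next row=LF[1]=4
  step 5: row=4, L[4]='R', prepend. Next row=LF[4]=2
Reversed output: RrPq$

Answer: RrPq$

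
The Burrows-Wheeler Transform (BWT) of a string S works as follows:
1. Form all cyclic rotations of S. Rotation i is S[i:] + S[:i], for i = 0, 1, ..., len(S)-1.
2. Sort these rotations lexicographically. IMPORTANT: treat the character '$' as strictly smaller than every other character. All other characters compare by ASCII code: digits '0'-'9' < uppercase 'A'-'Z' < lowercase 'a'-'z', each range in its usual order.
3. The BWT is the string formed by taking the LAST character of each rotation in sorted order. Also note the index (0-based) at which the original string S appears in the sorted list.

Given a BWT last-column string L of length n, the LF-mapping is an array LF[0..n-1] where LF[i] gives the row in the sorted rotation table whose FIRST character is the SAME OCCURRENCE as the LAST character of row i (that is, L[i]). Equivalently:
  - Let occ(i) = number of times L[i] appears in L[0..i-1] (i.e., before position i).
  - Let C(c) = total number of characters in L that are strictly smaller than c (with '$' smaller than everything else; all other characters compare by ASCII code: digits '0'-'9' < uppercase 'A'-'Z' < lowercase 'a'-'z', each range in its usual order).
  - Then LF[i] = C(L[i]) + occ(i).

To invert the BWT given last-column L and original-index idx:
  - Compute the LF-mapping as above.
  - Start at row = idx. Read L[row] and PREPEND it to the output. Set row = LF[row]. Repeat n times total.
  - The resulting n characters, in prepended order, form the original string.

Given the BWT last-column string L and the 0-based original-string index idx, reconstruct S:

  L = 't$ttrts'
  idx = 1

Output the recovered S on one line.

Answer: rtsttt$

Derivation:
LF mapping: 3 0 4 5 1 6 2
Walk LF starting at row 1, prepending L[row]:
  step 1: row=1, L[1]='$', prepend. Next row=LF[1]=0
  step 2: row=0, L[0]='t', prepend. Next row=LF[0]=3
  step 3: row=3, L[3]='t', prepend. Next row=LF[3]=5
  step 4: row=5, L[5]='t', prepend. Next row=LF[5]=6
  step 5: row=6, L[6]='s', prepend. Next row=LF[6]=2
  step 6: row=2, L[2]='t', prepend. Next row=LF[2]=4
  step 7: row=4, L[4]='r', prepend. Next row=LF[4]=1
Reversed output: rtsttt$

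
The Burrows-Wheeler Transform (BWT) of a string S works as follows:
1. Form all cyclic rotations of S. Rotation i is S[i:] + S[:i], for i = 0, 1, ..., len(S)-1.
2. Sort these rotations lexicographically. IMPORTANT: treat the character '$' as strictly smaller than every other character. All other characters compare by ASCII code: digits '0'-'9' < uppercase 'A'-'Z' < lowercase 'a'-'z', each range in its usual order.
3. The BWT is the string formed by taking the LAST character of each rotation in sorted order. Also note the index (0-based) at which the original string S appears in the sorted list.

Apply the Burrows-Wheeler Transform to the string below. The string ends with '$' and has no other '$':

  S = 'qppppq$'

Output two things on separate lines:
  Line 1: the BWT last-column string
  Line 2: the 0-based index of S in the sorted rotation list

Answer: qqpppp$
6

Derivation:
All 7 rotations (rotation i = S[i:]+S[:i]):
  rot[0] = qppppq$
  rot[1] = ppppq$q
  rot[2] = pppq$qp
  rot[3] = ppq$qpp
  rot[4] = pq$qppp
  rot[5] = q$qpppp
  rot[6] = $qppppq
Sorted (with $ < everything):
  sorted[0] = $qppppq  (last char: 'q')
  sorted[1] = ppppq$q  (last char: 'q')
  sorted[2] = pppq$qp  (last char: 'p')
  sorted[3] = ppq$qpp  (last char: 'p')
  sorted[4] = pq$qppp  (last char: 'p')
  sorted[5] = q$qpppp  (last char: 'p')
  sorted[6] = qppppq$  (last char: '$')
Last column: qqpppp$
Original string S is at sorted index 6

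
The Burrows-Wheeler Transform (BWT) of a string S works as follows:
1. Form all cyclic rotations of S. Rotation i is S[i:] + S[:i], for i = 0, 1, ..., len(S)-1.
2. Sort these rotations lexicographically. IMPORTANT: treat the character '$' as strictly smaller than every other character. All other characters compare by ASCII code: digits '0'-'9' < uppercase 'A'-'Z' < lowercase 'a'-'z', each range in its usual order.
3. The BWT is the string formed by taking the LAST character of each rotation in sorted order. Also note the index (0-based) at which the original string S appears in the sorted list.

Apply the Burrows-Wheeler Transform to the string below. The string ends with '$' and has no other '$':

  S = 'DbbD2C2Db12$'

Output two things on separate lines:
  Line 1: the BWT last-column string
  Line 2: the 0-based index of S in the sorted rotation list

Answer: 2b1DC2b2$DbD
8

Derivation:
All 12 rotations (rotation i = S[i:]+S[:i]):
  rot[0] = DbbD2C2Db12$
  rot[1] = bbD2C2Db12$D
  rot[2] = bD2C2Db12$Db
  rot[3] = D2C2Db12$Dbb
  rot[4] = 2C2Db12$DbbD
  rot[5] = C2Db12$DbbD2
  rot[6] = 2Db12$DbbD2C
  rot[7] = Db12$DbbD2C2
  rot[8] = b12$DbbD2C2D
  rot[9] = 12$DbbD2C2Db
  rot[10] = 2$DbbD2C2Db1
  rot[11] = $DbbD2C2Db12
Sorted (with $ < everything):
  sorted[0] = $DbbD2C2Db12  (last char: '2')
  sorted[1] = 12$DbbD2C2Db  (last char: 'b')
  sorted[2] = 2$DbbD2C2Db1  (last char: '1')
  sorted[3] = 2C2Db12$DbbD  (last char: 'D')
  sorted[4] = 2Db12$DbbD2C  (last char: 'C')
  sorted[5] = C2Db12$DbbD2  (last char: '2')
  sorted[6] = D2C2Db12$Dbb  (last char: 'b')
  sorted[7] = Db12$DbbD2C2  (last char: '2')
  sorted[8] = DbbD2C2Db12$  (last char: '$')
  sorted[9] = b12$DbbD2C2D  (last char: 'D')
  sorted[10] = bD2C2Db12$Db  (last char: 'b')
  sorted[11] = bbD2C2Db12$D  (last char: 'D')
Last column: 2b1DC2b2$DbD
Original string S is at sorted index 8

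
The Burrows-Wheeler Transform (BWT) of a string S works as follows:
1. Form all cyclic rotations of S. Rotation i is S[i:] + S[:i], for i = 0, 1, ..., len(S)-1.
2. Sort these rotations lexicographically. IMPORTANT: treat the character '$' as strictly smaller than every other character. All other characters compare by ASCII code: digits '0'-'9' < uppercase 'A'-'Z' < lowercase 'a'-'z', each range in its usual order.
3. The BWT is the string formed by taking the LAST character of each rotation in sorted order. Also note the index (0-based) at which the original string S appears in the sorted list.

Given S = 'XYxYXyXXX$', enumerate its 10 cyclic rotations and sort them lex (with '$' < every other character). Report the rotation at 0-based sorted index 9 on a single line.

All 10 rotations (rotation i = S[i:]+S[:i]):
  rot[0] = XYxYXyXXX$
  rot[1] = YxYXyXXX$X
  rot[2] = xYXyXXX$XY
  rot[3] = YXyXXX$XYx
  rot[4] = XyXXX$XYxY
  rot[5] = yXXX$XYxYX
  rot[6] = XXX$XYxYXy
  rot[7] = XX$XYxYXyX
  rot[8] = X$XYxYXyXX
  rot[9] = $XYxYXyXXX
Sorted (with $ < everything):
  sorted[0] = $XYxYXyXXX
  sorted[1] = X$XYxYXyXX
  sorted[2] = XX$XYxYXyX
  sorted[3] = XXX$XYxYXy
  sorted[4] = XYxYXyXXX$
  sorted[5] = XyXXX$XYxY
  sorted[6] = YXyXXX$XYx
  sorted[7] = YxYXyXXX$X
  sorted[8] = xYXyXXX$XY
  sorted[9] = yXXX$XYxYX
sorted[9] = yXXX$XYxYX

Answer: yXXX$XYxYX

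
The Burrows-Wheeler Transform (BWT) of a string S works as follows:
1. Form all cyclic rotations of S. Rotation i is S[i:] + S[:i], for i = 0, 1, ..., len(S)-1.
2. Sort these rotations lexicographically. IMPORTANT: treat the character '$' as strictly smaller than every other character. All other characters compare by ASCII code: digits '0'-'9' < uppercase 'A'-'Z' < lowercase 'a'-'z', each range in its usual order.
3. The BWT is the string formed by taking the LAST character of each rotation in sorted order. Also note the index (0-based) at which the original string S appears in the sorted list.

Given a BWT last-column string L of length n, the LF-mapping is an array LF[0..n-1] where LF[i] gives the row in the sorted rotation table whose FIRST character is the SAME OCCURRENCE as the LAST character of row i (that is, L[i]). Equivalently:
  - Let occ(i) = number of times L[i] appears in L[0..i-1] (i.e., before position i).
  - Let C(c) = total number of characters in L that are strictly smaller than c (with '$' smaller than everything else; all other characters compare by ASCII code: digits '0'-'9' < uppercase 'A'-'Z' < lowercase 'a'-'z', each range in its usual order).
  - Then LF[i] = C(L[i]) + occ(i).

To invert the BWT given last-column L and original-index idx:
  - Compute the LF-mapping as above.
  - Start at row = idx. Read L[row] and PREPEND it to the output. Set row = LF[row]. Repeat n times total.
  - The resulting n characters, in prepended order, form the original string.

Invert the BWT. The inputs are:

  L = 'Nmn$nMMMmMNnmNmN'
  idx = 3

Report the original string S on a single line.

Answer: MNnMNmNnmmnMmMN$

Derivation:
LF mapping: 5 9 13 0 14 1 2 3 10 4 6 15 11 7 12 8
Walk LF starting at row 3, prepending L[row]:
  step 1: row=3, L[3]='$', prepend. Next row=LF[3]=0
  step 2: row=0, L[0]='N', prepend. Next row=LF[0]=5
  step 3: row=5, L[5]='M', prepend. Next row=LF[5]=1
  step 4: row=1, L[1]='m', prepend. Next row=LF[1]=9
  step 5: row=9, L[9]='M', prepend. Next row=LF[9]=4
  step 6: row=4, L[4]='n', prepend. Next row=LF[4]=14
  step 7: row=14, L[14]='m', prepend. Next row=LF[14]=12
  step 8: row=12, L[12]='m', prepend. Next row=LF[12]=11
  step 9: row=11, L[11]='n', prepend. Next row=LF[11]=15
  step 10: row=15, L[15]='N', prepend. Next row=LF[15]=8
  step 11: row=8, L[8]='m', prepend. Next row=LF[8]=10
  step 12: row=10, L[10]='N', prepend. Next row=LF[10]=6
  step 13: row=6, L[6]='M', prepend. Next row=LF[6]=2
  step 14: row=2, L[2]='n', prepend. Next row=LF[2]=13
  step 15: row=13, L[13]='N', prepend. Next row=LF[13]=7
  step 16: row=7, L[7]='M', prepend. Next row=LF[7]=3
Reversed output: MNnMNmNnmmnMmMN$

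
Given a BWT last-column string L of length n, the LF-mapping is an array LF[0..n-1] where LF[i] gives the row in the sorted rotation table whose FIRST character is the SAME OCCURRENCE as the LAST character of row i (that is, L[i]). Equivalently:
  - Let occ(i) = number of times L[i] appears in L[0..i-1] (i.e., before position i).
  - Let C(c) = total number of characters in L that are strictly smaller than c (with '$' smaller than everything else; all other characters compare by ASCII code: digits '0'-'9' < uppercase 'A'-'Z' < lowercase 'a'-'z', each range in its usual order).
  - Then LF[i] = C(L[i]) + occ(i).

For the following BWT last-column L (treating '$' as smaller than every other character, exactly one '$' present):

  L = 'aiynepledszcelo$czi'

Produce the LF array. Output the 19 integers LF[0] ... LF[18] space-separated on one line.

Char counts: '$':1, 'a':1, 'c':2, 'd':1, 'e':3, 'i':2, 'l':2, 'n':1, 'o':1, 'p':1, 's':1, 'y':1, 'z':2
C (first-col start): C('$')=0, C('a')=1, C('c')=2, C('d')=4, C('e')=5, C('i')=8, C('l')=10, C('n')=12, C('o')=13, C('p')=14, C('s')=15, C('y')=16, C('z')=17
L[0]='a': occ=0, LF[0]=C('a')+0=1+0=1
L[1]='i': occ=0, LF[1]=C('i')+0=8+0=8
L[2]='y': occ=0, LF[2]=C('y')+0=16+0=16
L[3]='n': occ=0, LF[3]=C('n')+0=12+0=12
L[4]='e': occ=0, LF[4]=C('e')+0=5+0=5
L[5]='p': occ=0, LF[5]=C('p')+0=14+0=14
L[6]='l': occ=0, LF[6]=C('l')+0=10+0=10
L[7]='e': occ=1, LF[7]=C('e')+1=5+1=6
L[8]='d': occ=0, LF[8]=C('d')+0=4+0=4
L[9]='s': occ=0, LF[9]=C('s')+0=15+0=15
L[10]='z': occ=0, LF[10]=C('z')+0=17+0=17
L[11]='c': occ=0, LF[11]=C('c')+0=2+0=2
L[12]='e': occ=2, LF[12]=C('e')+2=5+2=7
L[13]='l': occ=1, LF[13]=C('l')+1=10+1=11
L[14]='o': occ=0, LF[14]=C('o')+0=13+0=13
L[15]='$': occ=0, LF[15]=C('$')+0=0+0=0
L[16]='c': occ=1, LF[16]=C('c')+1=2+1=3
L[17]='z': occ=1, LF[17]=C('z')+1=17+1=18
L[18]='i': occ=1, LF[18]=C('i')+1=8+1=9

Answer: 1 8 16 12 5 14 10 6 4 15 17 2 7 11 13 0 3 18 9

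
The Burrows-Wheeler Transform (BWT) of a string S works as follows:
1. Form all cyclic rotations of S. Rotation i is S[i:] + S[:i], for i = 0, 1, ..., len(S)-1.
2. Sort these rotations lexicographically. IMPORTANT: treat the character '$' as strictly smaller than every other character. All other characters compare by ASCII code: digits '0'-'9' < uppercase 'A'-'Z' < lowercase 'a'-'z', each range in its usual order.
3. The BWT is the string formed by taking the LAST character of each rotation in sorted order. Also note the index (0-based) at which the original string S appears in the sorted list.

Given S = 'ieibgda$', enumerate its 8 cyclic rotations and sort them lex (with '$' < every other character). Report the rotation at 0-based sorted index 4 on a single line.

All 8 rotations (rotation i = S[i:]+S[:i]):
  rot[0] = ieibgda$
  rot[1] = eibgda$i
  rot[2] = ibgda$ie
  rot[3] = bgda$iei
  rot[4] = gda$ieib
  rot[5] = da$ieibg
  rot[6] = a$ieibgd
  rot[7] = $ieibgda
Sorted (with $ < everything):
  sorted[0] = $ieibgda
  sorted[1] = a$ieibgd
  sorted[2] = bgda$iei
  sorted[3] = da$ieibg
  sorted[4] = eibgda$i
  sorted[5] = gda$ieib
  sorted[6] = ibgda$ie
  sorted[7] = ieibgda$
sorted[4] = eibgda$i

Answer: eibgda$i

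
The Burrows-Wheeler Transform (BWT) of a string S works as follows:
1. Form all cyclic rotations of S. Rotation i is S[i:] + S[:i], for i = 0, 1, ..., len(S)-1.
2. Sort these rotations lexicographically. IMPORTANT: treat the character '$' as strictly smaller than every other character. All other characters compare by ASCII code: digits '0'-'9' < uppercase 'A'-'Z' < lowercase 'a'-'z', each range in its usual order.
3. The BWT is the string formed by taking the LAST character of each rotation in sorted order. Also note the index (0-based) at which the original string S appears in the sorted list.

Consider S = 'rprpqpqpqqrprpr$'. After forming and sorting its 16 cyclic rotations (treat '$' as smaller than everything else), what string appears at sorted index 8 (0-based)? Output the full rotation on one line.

Answer: qpqqrprpr$rprpqp

Derivation:
All 16 rotations (rotation i = S[i:]+S[:i]):
  rot[0] = rprpqpqpqqrprpr$
  rot[1] = prpqpqpqqrprpr$r
  rot[2] = rpqpqpqqrprpr$rp
  rot[3] = pqpqpqqrprpr$rpr
  rot[4] = qpqpqqrprpr$rprp
  rot[5] = pqpqqrprpr$rprpq
  rot[6] = qpqqrprpr$rprpqp
  rot[7] = pqqrprpr$rprpqpq
  rot[8] = qqrprpr$rprpqpqp
  rot[9] = qrprpr$rprpqpqpq
  rot[10] = rprpr$rprpqpqpqq
  rot[11] = prpr$rprpqpqpqqr
  rot[12] = rpr$rprpqpqpqqrp
  rot[13] = pr$rprpqpqpqqrpr
  rot[14] = r$rprpqpqpqqrprp
  rot[15] = $rprpqpqpqqrprpr
Sorted (with $ < everything):
  sorted[0] = $rprpqpqpqqrprpr
  sorted[1] = pqpqpqqrprpr$rpr
  sorted[2] = pqpqqrprpr$rprpq
  sorted[3] = pqqrprpr$rprpqpq
  sorted[4] = pr$rprpqpqpqqrpr
  sorted[5] = prpqpqpqqrprpr$r
  sorted[6] = prpr$rprpqpqpqqr
  sorted[7] = qpqpqqrprpr$rprp
  sorted[8] = qpqqrprpr$rprpqp
  sorted[9] = qqrprpr$rprpqpqp
  sorted[10] = qrprpr$rprpqpqpq
  sorted[11] = r$rprpqpqpqqrprp
  sorted[12] = rpqpqpqqrprpr$rp
  sorted[13] = rpr$rprpqpqpqqrp
  sorted[14] = rprpqpqpqqrprpr$
  sorted[15] = rprpr$rprpqpqpqq
sorted[8] = qpqqrprpr$rprpqp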